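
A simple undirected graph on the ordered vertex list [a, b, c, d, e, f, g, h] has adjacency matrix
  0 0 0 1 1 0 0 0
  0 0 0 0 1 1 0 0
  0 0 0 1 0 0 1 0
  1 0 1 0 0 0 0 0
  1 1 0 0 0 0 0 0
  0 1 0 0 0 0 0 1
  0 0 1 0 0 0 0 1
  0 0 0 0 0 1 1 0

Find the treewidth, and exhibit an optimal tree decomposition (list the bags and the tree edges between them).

Each bag holds 3 vertices, so the decomposition has width 2, which upper-bounds the treewidth. Since g–c–d–a–e–b–f–h–g is a cycle in G, G is not acyclic. Forests are exactly the graphs of treewidth ≤ 1, so tw(G) ≥ 2. The upper and lower bounds meet at 2, so that is the treewidth.

Treewidth 2.
One such decomposition:
Bags: B1 = {c, d, g}  B2 = {a, d, g}  B3 = {a, e, g}  B4 = {b, e, g}  B5 = {b, f, g}  B6 = {f, g, h}
Tree: B1–B2, B2–B3, B3–B4, B4–B5, B5–B6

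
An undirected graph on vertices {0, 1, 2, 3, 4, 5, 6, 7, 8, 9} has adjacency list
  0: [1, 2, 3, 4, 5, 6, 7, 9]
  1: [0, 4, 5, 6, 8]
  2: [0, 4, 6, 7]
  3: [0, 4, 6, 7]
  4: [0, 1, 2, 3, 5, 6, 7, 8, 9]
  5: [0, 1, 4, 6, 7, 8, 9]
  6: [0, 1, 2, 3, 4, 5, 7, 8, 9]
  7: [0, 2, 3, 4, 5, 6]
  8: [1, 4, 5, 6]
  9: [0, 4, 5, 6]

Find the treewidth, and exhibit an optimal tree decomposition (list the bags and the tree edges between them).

Every bag has size at most 5, so the width is 5 − 1 = 4 and tw(G) ≤ 4. Conversely, {0, 2, 4, 6, 7} is a clique of size 5, and the vertices of any clique must share a bag in every tree decomposition; so some bag has ≥ 5 vertices and tw(G) ≥ 4. Hence tw(G) = 4 exactly.

Treewidth 4.
One such decomposition:
Bags: B1 = {0, 1, 4, 5, 6}  B2 = {0, 4, 5, 6, 7}  B3 = {1, 4, 5, 6, 8}  B4 = {0, 3, 4, 6, 7}  B5 = {0, 4, 5, 6, 9}  B6 = {0, 2, 4, 6, 7}
Tree: B1–B2, B1–B3, B2–B4, B1–B5, B2–B6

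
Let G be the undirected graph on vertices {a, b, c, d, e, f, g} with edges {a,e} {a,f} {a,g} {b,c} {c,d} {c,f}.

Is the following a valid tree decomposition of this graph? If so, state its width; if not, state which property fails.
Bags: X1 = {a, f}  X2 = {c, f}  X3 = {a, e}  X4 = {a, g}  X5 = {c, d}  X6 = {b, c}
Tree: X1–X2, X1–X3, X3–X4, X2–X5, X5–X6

Every vertex of G appears in some bag (union = {a, b, c, d, e, f, g}); every edge is covered by a bag; and for each vertex v the set of bags containing v is connected in the bag tree. The decomposition is therefore valid. The largest bag has 2 vertices, so the width is 1.

Yes; width 1.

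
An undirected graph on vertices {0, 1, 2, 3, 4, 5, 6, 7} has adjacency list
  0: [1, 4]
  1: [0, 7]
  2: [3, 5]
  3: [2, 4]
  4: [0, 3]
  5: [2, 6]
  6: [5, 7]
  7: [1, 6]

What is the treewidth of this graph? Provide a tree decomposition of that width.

Treewidth 2.
Bags: B1 = {5, 6, 7}  B2 = {2, 5, 7}  B3 = {2, 3, 7}  B4 = {3, 4, 7}  B5 = {0, 4, 7}  B6 = {0, 1, 7}
Tree: B1–B2, B2–B3, B3–B4, B4–B5, B5–B6

The largest bag has 3 vertices, giving width 2; this decomposition certifies tw(G) ≤ 2. The edges 7–6–5–2–3–4–0–1–7 form a cycle, so G is not a tree and its treewidth is at least 2. Combining the bounds, tw(G) = 2.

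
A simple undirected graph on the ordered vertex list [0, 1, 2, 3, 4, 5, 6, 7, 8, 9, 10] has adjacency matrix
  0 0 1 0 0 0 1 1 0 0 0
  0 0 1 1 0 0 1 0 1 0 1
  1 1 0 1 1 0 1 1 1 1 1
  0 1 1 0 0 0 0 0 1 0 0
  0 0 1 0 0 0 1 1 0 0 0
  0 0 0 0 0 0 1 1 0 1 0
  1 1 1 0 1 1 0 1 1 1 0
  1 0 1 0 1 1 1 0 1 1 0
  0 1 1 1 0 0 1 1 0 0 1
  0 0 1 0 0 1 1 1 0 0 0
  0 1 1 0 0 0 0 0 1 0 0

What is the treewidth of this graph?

3

A width-3 tree decomposition is:
Bags: B1 = {2, 6, 7, 8}  B2 = {2, 6, 7, 9}  B3 = {1, 2, 6, 8}  B4 = {5, 6, 7, 9}  B5 = {1, 2, 8, 10}  B6 = {0, 2, 6, 7}  B7 = {1, 2, 3, 8}  B8 = {2, 4, 6, 7}
Tree: B1–B2, B1–B3, B2–B4, B3–B5, B1–B6, B3–B7, B1–B8
Each bag holds 4 vertices, so the decomposition has width 3, which upper-bounds the treewidth. Conversely, {1, 2, 8, 10} is a clique of size 4, and the vertices of any clique must share a bag in every tree decomposition; so some bag has ≥ 4 vertices and tw(G) ≥ 3. Therefore the treewidth is 3.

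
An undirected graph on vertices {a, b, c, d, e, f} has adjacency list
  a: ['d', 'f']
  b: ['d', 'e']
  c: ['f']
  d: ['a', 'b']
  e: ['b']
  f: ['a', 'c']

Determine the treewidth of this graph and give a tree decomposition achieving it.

Every bag has size at most 2, so the width is 2 − 1 = 1 and tw(G) ≤ 1. Any graph with an edge has treewidth ≥ 1, and G has the edge e–b. Therefore the treewidth is 1.

Treewidth 1.
One such decomposition:
Bags: B1 = {b, e}  B2 = {b, d}  B3 = {a, d}  B4 = {a, f}  B5 = {c, f}
Tree: B1–B2, B2–B3, B3–B4, B4–B5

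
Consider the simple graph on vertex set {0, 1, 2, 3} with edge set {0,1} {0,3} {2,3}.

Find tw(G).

A width-1 tree decomposition is:
Bags: B1 = {0, 1}  B2 = {0, 3}  B3 = {2, 3}
Tree: B1–B2, B2–B3
The largest bag has 2 vertices, giving width 1; this decomposition certifies tw(G) ≤ 1. Since G has at least one edge (e.g. 1–0), it is not an edgeless graph, so tw(G) ≥ 1. Hence tw(G) = 1 exactly.

1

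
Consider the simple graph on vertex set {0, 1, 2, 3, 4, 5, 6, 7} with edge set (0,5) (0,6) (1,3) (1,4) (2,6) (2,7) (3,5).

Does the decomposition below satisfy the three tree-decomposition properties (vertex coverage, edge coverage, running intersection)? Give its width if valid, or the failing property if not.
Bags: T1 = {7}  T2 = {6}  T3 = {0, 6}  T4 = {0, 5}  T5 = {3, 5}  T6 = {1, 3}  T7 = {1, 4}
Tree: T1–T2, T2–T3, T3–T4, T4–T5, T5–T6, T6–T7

A tree decomposition must satisfy three properties: every vertex lies in some bag; for every edge, both endpoints lie together in some bag; and for every vertex, the bags containing it form a connected subtree. Here vertex 2 appears in no bag, so the decomposition is invalid.

No — vertex 2 appears in no bag.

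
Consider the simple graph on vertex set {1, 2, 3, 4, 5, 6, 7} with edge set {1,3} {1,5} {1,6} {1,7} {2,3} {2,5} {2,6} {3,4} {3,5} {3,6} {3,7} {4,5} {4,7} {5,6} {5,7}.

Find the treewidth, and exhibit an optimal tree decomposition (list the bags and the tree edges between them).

The largest bag has 4 vertices, giving width 3; this decomposition certifies tw(G) ≤ 3. Conversely, {1, 3, 5, 6} is a clique of size 4, and the vertices of any clique must share a bag in every tree decomposition; so some bag has ≥ 4 vertices and tw(G) ≥ 3. Therefore the treewidth is 3.

Treewidth 3.
Bags: B1 = {1, 3, 5, 6}  B2 = {1, 3, 5, 7}  B3 = {2, 3, 5, 6}  B4 = {3, 4, 5, 7}
Tree: B1–B2, B1–B3, B2–B4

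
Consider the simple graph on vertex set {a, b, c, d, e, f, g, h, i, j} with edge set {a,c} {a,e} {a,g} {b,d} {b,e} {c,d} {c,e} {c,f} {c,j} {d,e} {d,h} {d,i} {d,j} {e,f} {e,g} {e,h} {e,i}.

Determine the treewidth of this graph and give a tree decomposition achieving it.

Every bag has size at most 3, so the width is 3 − 1 = 2 and tw(G) ≤ 2. On the other hand G contains the 3-clique {c, d, j}. A clique must lie in a single bag of any decomposition, so no decomposition can have width below 2. Combining the bounds, tw(G) = 2.

Treewidth 2.
One optimal decomposition is:
Bags: B1 = {a, c, e}  B2 = {c, e, f}  B3 = {c, d, e}  B4 = {a, e, g}  B5 = {b, d, e}  B6 = {d, e, h}  B7 = {d, e, i}  B8 = {c, d, j}
Tree: B1–B2, B1–B3, B1–B4, B3–B5, B3–B6, B5–B7, B3–B8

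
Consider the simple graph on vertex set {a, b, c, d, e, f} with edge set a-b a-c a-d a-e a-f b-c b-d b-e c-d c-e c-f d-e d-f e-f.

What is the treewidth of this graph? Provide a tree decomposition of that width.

Each bag holds 5 vertices, so the decomposition has width 4, which upper-bounds the treewidth. On the other hand G contains the 5-clique {a, c, d, e, f}. A clique must lie in a single bag of any decomposition, so no decomposition can have width below 4. Therefore the treewidth is 4.

Treewidth 4.
Bags: B1 = {a, c, d, e, f}  B2 = {a, b, c, d, e}
Tree: B1–B2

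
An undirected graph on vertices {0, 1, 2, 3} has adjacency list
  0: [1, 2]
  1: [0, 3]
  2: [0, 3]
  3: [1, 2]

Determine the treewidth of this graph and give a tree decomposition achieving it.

Treewidth 2.
One optimal decomposition is:
Bags: B1 = {1, 2, 3}  B2 = {0, 1, 2}
Tree: B1–B2

The largest bag has 3 vertices, giving width 2; this decomposition certifies tw(G) ≤ 2. The edges 2–3–1–0–2 form a cycle, so G is not a tree and its treewidth is at least 2. The upper and lower bounds meet at 2, so that is the treewidth.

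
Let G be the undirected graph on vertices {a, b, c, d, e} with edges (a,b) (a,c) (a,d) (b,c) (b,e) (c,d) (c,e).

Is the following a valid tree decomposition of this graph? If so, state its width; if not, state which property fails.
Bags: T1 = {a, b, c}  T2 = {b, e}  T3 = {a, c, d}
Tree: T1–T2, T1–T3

A tree decomposition must satisfy three properties: every vertex lies in some bag; for every edge, both endpoints lie together in some bag; and for every vertex, the bags containing it form a connected subtree. Here edge (c,e) lies in no bag, so the decomposition is invalid.

No — edge (c,e) lies in no bag.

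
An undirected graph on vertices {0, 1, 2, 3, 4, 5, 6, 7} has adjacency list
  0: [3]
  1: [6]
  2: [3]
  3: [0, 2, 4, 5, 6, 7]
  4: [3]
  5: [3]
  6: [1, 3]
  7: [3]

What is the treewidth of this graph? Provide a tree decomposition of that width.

Treewidth 1.
One optimal decomposition is:
Bags: B1 = {3, 5}  B2 = {0, 3}  B3 = {3, 6}  B4 = {3, 4}  B5 = {3, 7}  B6 = {1, 6}  B7 = {2, 3}
Tree: B1–B2, B1–B3, B2–B4, B2–B5, B3–B6, B2–B7

Each bag holds 2 vertices, so the decomposition has width 1, which upper-bounds the treewidth. Since G has at least one edge (e.g. 3–5), it is not an edgeless graph, so tw(G) ≥ 1. The upper and lower bounds meet at 1, so that is the treewidth.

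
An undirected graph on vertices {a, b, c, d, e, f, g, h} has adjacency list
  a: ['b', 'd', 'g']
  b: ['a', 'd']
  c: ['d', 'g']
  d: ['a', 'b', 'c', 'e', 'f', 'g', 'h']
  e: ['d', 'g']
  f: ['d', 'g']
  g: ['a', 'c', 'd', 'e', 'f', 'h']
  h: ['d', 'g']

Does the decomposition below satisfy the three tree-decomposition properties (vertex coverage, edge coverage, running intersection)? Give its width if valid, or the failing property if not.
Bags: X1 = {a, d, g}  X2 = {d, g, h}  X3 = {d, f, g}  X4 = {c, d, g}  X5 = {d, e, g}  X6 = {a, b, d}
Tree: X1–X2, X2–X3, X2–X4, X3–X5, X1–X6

Yes; width 2.

Every vertex of G appears in some bag (union = {a, b, c, d, e, f, g, h}); every edge is covered by a bag; and for each vertex v the set of bags containing v is connected in the bag tree. The decomposition is therefore valid. The largest bag has 3 vertices, so the width is 2.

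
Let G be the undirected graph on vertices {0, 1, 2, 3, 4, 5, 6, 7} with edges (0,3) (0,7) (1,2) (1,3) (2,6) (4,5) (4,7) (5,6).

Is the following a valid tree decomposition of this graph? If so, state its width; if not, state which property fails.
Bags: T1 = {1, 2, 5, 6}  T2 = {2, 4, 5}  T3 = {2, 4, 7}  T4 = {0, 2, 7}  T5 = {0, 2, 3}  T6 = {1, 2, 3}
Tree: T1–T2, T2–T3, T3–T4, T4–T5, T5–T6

No — bags containing vertex 1 are not connected in the tree.

A tree decomposition must satisfy three properties: every vertex lies in some bag; for every edge, both endpoints lie together in some bag; and for every vertex, the bags containing it form a connected subtree. Here bags containing vertex 1 are not connected in the tree, so the decomposition is invalid.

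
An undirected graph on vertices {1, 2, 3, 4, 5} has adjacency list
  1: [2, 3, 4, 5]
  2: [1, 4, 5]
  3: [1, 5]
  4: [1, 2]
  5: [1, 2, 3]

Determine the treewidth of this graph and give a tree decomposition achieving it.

Each bag holds 3 vertices, so the decomposition has width 2, which upper-bounds the treewidth. For the lower bound, the 3 vertices {1, 2, 4} are pairwise adjacent, and any tree decomposition puts a clique entirely inside one bag — forcing width ≥ 2. Therefore the treewidth is 2.

Treewidth 2.
One such decomposition:
Bags: B1 = {1, 2, 5}  B2 = {1, 2, 4}  B3 = {1, 3, 5}
Tree: B1–B2, B1–B3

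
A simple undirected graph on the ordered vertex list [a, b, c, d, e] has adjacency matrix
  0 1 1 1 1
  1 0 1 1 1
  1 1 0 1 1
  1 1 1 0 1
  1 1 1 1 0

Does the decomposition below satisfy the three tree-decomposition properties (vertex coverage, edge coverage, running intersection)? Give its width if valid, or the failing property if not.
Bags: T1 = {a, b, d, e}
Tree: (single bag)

No — vertex c appears in no bag.

A tree decomposition must satisfy three properties: every vertex lies in some bag; for every edge, both endpoints lie together in some bag; and for every vertex, the bags containing it form a connected subtree. Here vertex c appears in no bag, so the decomposition is invalid.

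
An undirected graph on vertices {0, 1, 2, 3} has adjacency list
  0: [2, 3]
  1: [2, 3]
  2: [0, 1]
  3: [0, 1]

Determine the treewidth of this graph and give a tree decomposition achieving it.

Treewidth 2.
Bags: B1 = {0, 2, 3}  B2 = {1, 2, 3}
Tree: B1–B2

Each bag holds 3 vertices, so the decomposition has width 2, which upper-bounds the treewidth. Since 3–0–2–1–3 is a cycle in G, G is not acyclic. Forests are exactly the graphs of treewidth ≤ 1, so tw(G) ≥ 2. The upper and lower bounds meet at 2, so that is the treewidth.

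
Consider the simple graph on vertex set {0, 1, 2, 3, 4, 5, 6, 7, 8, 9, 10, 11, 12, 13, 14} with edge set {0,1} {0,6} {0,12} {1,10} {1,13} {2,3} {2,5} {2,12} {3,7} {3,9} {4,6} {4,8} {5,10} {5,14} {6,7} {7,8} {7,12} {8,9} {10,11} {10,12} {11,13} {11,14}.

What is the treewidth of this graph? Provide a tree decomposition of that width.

Treewidth 3.
Bags: B1 = {3, 4, 8, 9}  B2 = {3, 4, 7, 8}  B3 = {3, 4, 6, 7}  B4 = {2, 3, 6, 7}  B5 = {2, 6, 7, 12}  B6 = {0, 2, 6, 12}  B7 = {0, 2, 5, 12}  B8 = {0, 5, 10, 12}  B9 = {0, 1, 5, 10}  B10 = {1, 5, 10, 14}  B11 = {1, 10, 11, 14}  B12 = {1, 11, 13, 14}
Tree: B1–B2, B2–B3, B3–B4, B4–B5, B5–B6, B6–B7, B7–B8, B8–B9, B9–B10, B10–B11, B11–B12

Every bag has size at most 4, so the width is 4 − 1 = 3 and tw(G) ≤ 3. For the lower bound: the 4 vertex sets {4,8,9}, {3}, {7}, {0,2,6,12} are disjoint, each induces a connected subgraph, and every pair is joined by at least one edge of G. Contracting each set to a single vertex therefore yields K_{4} as a minor, and since treewidth is minor-monotone, tw(G) ≥ tw(K_{4}) = 3. Therefore the treewidth is 3.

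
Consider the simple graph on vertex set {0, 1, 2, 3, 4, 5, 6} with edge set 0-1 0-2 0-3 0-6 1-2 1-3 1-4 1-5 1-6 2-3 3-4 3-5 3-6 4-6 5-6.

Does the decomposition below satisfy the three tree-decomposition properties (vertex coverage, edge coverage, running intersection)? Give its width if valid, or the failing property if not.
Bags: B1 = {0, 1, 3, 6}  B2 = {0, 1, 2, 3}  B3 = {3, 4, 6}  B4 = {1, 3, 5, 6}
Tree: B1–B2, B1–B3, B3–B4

A tree decomposition must satisfy three properties: every vertex lies in some bag; for every edge, both endpoints lie together in some bag; and for every vertex, the bags containing it form a connected subtree. Here edge (1,4) lies in no bag, so the decomposition is invalid.

No — edge (1,4) lies in no bag.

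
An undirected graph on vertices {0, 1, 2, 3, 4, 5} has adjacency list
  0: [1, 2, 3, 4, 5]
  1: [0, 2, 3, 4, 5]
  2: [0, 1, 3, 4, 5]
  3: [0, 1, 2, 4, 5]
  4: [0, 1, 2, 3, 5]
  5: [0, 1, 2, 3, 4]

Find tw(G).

5

A width-5 tree decomposition is:
Bags: B1 = {0, 1, 2, 3, 4, 5}
Tree: (single bag)
A single bag containing all 6 vertices is trivially a valid decomposition of width 5. For the lower bound, the 6 vertices {0, 1, 2, 3, 4, 5} are pairwise adjacent, and any tree decomposition puts a clique entirely inside one bag — forcing width ≥ 5. Combining the bounds, tw(G) = 5.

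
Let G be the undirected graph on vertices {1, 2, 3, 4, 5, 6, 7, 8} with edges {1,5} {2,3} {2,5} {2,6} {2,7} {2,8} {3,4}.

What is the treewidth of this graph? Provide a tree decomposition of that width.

Each bag holds 2 vertices, so the decomposition has width 1, which upper-bounds the treewidth. Since G has at least one edge (e.g. 2–5), it is not an edgeless graph, so tw(G) ≥ 1. The upper and lower bounds meet at 1, so that is the treewidth.

Treewidth 1.
One optimal decomposition is:
Bags: B1 = {2, 5}  B2 = {2, 8}  B3 = {2, 3}  B4 = {2, 6}  B5 = {1, 5}  B6 = {2, 7}  B7 = {3, 4}
Tree: B1–B2, B1–B3, B3–B4, B1–B5, B4–B6, B3–B7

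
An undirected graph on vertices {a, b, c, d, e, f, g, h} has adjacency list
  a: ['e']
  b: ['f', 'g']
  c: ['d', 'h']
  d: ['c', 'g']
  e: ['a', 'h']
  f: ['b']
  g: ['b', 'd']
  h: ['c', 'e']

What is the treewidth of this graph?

1

A width-1 tree decomposition is:
Bags: B1 = {a, e}  B2 = {e, h}  B3 = {c, h}  B4 = {c, d}  B5 = {d, g}  B6 = {b, g}  B7 = {b, f}
Tree: B1–B2, B2–B3, B3–B4, B4–B5, B5–B6, B6–B7
Every bag has size at most 2, so the width is 2 − 1 = 1 and tw(G) ≤ 1. G has an edge, so its treewidth is at least 1. Therefore the treewidth is 1.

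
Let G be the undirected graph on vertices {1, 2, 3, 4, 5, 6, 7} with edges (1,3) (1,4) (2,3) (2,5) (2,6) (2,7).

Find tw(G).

1

A width-1 tree decomposition is:
Bags: B1 = {2, 7}  B2 = {2, 3}  B3 = {2, 6}  B4 = {1, 3}  B5 = {2, 5}  B6 = {1, 4}
Tree: B1–B2, B1–B3, B2–B4, B2–B5, B4–B6
Each bag holds 2 vertices, so the decomposition has width 1, which upper-bounds the treewidth. Since G has at least one edge (e.g. 2–7), it is not an edgeless graph, so tw(G) ≥ 1. Therefore the treewidth is 1.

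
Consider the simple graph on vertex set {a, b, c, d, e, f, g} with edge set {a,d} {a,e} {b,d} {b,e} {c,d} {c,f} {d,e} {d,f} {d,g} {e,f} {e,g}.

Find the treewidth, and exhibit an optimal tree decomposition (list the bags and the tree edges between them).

Each bag holds 3 vertices, so the decomposition has width 2, which upper-bounds the treewidth. For the lower bound, the 3 vertices {d, e, g} are pairwise adjacent, and any tree decomposition puts a clique entirely inside one bag — forcing width ≥ 2. Hence tw(G) = 2 exactly.

Treewidth 2.
One such decomposition:
Bags: B1 = {b, d, e}  B2 = {d, e, g}  B3 = {a, d, e}  B4 = {d, e, f}  B5 = {c, d, f}
Tree: B1–B2, B2–B3, B2–B4, B4–B5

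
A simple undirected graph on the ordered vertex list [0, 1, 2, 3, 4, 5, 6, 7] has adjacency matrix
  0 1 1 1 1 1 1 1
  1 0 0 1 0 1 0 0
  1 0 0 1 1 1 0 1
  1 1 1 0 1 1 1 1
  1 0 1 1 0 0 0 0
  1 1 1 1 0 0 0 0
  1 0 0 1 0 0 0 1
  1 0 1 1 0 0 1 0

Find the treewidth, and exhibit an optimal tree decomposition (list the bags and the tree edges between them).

Treewidth 3.
Bags: B1 = {0, 2, 3, 5}  B2 = {0, 2, 3, 4}  B3 = {0, 1, 3, 5}  B4 = {0, 2, 3, 7}  B5 = {0, 3, 6, 7}
Tree: B1–B2, B1–B3, B2–B4, B4–B5

Every bag has size at most 4, so the width is 4 − 1 = 3 and tw(G) ≤ 3. Conversely, {0, 1, 3, 5} is a clique of size 4, and the vertices of any clique must share a bag in every tree decomposition; so some bag has ≥ 4 vertices and tw(G) ≥ 3. Therefore the treewidth is 3.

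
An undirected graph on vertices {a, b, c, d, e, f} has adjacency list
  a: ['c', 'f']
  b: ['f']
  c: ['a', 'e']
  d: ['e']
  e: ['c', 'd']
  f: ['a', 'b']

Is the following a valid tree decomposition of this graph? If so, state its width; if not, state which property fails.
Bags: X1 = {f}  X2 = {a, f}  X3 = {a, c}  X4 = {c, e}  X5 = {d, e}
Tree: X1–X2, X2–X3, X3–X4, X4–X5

No — vertex b appears in no bag.

A tree decomposition must satisfy three properties: every vertex lies in some bag; for every edge, both endpoints lie together in some bag; and for every vertex, the bags containing it form a connected subtree. Here vertex b appears in no bag, so the decomposition is invalid.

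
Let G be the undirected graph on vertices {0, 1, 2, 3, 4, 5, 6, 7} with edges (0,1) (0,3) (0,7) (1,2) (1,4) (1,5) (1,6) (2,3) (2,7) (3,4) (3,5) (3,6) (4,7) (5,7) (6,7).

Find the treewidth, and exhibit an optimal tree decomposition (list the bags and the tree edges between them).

The largest bag has 4 vertices, giving width 3; this decomposition certifies tw(G) ≤ 3. For the lower bound: the 4 vertex sets {2,3}, {5,7}, {1}, {4} are disjoint, each induces a connected subgraph, and every pair is joined by at least one edge of G. Contracting each set to a single vertex therefore yields K_{4} as a minor, and since treewidth is minor-monotone, tw(G) ≥ tw(K_{4}) = 3. Hence tw(G) = 3 exactly.

Treewidth 3.
One optimal decomposition is:
Bags: B1 = {1, 2, 3, 7}  B2 = {1, 3, 5, 7}  B3 = {1, 3, 4, 7}  B4 = {1, 3, 6, 7}  B5 = {0, 1, 3, 7}
Tree: B1–B2, B2–B3, B3–B4, B4–B5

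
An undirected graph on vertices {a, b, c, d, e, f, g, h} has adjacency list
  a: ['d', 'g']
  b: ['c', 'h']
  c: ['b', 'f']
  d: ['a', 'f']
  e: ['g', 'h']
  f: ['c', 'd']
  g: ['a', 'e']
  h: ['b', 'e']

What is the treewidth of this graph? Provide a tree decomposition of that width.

Treewidth 2.
Bags: B1 = {e, g, h}  B2 = {b, g, h}  B3 = {b, c, g}  B4 = {c, f, g}  B5 = {d, f, g}  B6 = {a, d, g}
Tree: B1–B2, B2–B3, B3–B4, B4–B5, B5–B6

Every bag has size at most 3, so the width is 3 − 1 = 2 and tw(G) ≤ 2. The edges g–e–h–b–c–f–d–a–g form a cycle, so G is not a tree and its treewidth is at least 2. The upper and lower bounds meet at 2, so that is the treewidth.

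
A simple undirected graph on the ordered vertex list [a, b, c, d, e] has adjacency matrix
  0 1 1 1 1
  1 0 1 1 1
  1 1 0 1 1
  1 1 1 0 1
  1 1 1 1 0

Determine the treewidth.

4

A width-4 tree decomposition is:
Bags: B1 = {a, b, c, d, e}
Tree: (single bag)
With just one bag of size 5, the width is 5 − 1 = 4, so tw(G) ≤ 4. For the lower bound, the 5 vertices {a, b, c, d, e} are pairwise adjacent, and any tree decomposition puts a clique entirely inside one bag — forcing width ≥ 4. The upper and lower bounds meet at 4, so that is the treewidth.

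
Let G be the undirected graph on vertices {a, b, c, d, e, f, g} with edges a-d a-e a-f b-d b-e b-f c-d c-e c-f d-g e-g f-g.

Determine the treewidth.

3

A width-3 tree decomposition is:
Bags: B1 = {d, e, f, g}  B2 = {b, d, e, f}  B3 = {a, d, e, f}  B4 = {c, d, e, f}
Tree: B1–B2, B2–B3, B3–B4
Each bag holds 4 vertices, so the decomposition has width 3, which upper-bounds the treewidth. For the lower bound: the 4 vertex sets {f,g}, {b,d}, {e}, {a} are disjoint, each induces a connected subgraph, and every pair is joined by at least one edge of G. Contracting each set to a single vertex therefore yields K_{4} as a minor, and since treewidth is minor-monotone, tw(G) ≥ tw(K_{4}) = 3. Therefore the treewidth is 3.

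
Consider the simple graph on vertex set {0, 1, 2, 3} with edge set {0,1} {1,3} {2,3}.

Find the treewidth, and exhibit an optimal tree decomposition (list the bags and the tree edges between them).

Every bag has size at most 2, so the width is 2 − 1 = 1 and tw(G) ≤ 1. Any graph with an edge has treewidth ≥ 1, and G has the edge 1–3. Hence tw(G) = 1 exactly.

Treewidth 1.
Bags: B1 = {1, 3}  B2 = {0, 1}  B3 = {2, 3}
Tree: B1–B2, B1–B3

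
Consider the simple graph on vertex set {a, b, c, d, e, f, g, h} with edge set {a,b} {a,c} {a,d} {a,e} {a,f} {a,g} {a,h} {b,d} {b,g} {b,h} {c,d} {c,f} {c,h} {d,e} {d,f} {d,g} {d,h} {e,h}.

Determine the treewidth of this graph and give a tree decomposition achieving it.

Every bag has size at most 4, so the width is 4 − 1 = 3 and tw(G) ≤ 3. For the lower bound, the 4 vertices {a, b, d, g} are pairwise adjacent, and any tree decomposition puts a clique entirely inside one bag — forcing width ≥ 3. The upper and lower bounds meet at 3, so that is the treewidth.

Treewidth 3.
Bags: B1 = {a, b, d, h}  B2 = {a, d, e, h}  B3 = {a, b, d, g}  B4 = {a, c, d, h}  B5 = {a, c, d, f}
Tree: B1–B2, B1–B3, B2–B4, B4–B5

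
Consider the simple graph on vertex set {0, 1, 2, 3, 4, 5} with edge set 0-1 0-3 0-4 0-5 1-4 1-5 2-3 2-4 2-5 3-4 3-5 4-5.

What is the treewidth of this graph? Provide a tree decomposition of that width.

Every bag has size at most 4, so the width is 4 − 1 = 3 and tw(G) ≤ 3. Conversely, {0, 1, 4, 5} is a clique of size 4, and the vertices of any clique must share a bag in every tree decomposition; so some bag has ≥ 4 vertices and tw(G) ≥ 3. The upper and lower bounds meet at 3, so that is the treewidth.

Treewidth 3.
Bags: B1 = {0, 1, 4, 5}  B2 = {0, 3, 4, 5}  B3 = {2, 3, 4, 5}
Tree: B1–B2, B2–B3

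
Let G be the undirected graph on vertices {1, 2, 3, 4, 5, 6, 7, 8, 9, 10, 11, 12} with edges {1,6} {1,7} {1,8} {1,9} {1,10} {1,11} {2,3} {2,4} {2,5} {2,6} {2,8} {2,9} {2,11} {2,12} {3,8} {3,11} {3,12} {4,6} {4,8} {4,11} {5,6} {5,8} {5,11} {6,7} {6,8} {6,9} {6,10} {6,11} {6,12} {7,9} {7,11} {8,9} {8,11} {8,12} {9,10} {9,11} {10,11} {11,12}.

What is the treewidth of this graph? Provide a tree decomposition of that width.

Each bag holds 5 vertices, so the decomposition has width 4, which upper-bounds the treewidth. Conversely, {2, 3, 8, 11, 12} is a clique of size 5, and the vertices of any clique must share a bag in every tree decomposition; so some bag has ≥ 5 vertices and tw(G) ≥ 4. The upper and lower bounds meet at 4, so that is the treewidth.

Treewidth 4.
One optimal decomposition is:
Bags: B1 = {2, 6, 8, 9, 11}  B2 = {1, 6, 8, 9, 11}  B3 = {2, 4, 6, 8, 11}  B4 = {1, 6, 7, 9, 11}  B5 = {2, 5, 6, 8, 11}  B6 = {1, 6, 9, 10, 11}  B7 = {2, 6, 8, 11, 12}  B8 = {2, 3, 8, 11, 12}
Tree: B1–B2, B1–B3, B2–B4, B1–B5, B4–B6, B3–B7, B7–B8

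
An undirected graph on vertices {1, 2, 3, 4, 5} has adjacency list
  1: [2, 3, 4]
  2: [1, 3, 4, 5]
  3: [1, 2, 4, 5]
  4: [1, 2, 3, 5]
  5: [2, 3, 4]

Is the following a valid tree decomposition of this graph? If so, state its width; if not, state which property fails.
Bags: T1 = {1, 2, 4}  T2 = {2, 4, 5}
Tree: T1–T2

No — vertex 3 appears in no bag.

A tree decomposition must satisfy three properties: every vertex lies in some bag; for every edge, both endpoints lie together in some bag; and for every vertex, the bags containing it form a connected subtree. Here vertex 3 appears in no bag, so the decomposition is invalid.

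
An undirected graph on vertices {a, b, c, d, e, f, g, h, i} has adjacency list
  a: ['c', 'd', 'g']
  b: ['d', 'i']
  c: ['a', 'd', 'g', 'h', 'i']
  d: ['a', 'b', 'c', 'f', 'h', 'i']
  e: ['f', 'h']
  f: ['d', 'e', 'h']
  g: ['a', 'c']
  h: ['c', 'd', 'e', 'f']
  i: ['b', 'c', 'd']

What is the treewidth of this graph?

A width-2 tree decomposition is:
Bags: B1 = {c, d, h}  B2 = {d, f, h}  B3 = {a, c, d}  B4 = {c, d, i}  B5 = {b, d, i}  B6 = {e, f, h}  B7 = {a, c, g}
Tree: B1–B2, B1–B3, B1–B4, B4–B5, B2–B6, B3–B7
Each bag holds 3 vertices, so the decomposition has width 2, which upper-bounds the treewidth. Conversely, {c, d, h} is a clique of size 3, and the vertices of any clique must share a bag in every tree decomposition; so some bag has ≥ 3 vertices and tw(G) ≥ 2. The upper and lower bounds meet at 2, so that is the treewidth.

2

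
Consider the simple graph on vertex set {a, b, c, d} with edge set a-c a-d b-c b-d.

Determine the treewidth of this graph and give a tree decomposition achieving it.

Each bag holds 3 vertices, so the decomposition has width 2, which upper-bounds the treewidth. The edges c–b–d–a–c form a cycle, so G is not a tree and its treewidth is at least 2. Hence tw(G) = 2 exactly.

Treewidth 2.
One optimal decomposition is:
Bags: B1 = {b, c, d}  B2 = {a, c, d}
Tree: B1–B2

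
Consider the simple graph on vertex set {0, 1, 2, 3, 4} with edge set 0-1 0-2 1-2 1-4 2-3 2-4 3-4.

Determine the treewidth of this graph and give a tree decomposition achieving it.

Treewidth 2.
One optimal decomposition is:
Bags: B1 = {1, 2, 4}  B2 = {2, 3, 4}  B3 = {0, 1, 2}
Tree: B1–B2, B1–B3

Every bag has size at most 3, so the width is 3 − 1 = 2 and tw(G) ≤ 2. For the lower bound, the 3 vertices {0, 1, 2} are pairwise adjacent, and any tree decomposition puts a clique entirely inside one bag — forcing width ≥ 2. Combining the bounds, tw(G) = 2.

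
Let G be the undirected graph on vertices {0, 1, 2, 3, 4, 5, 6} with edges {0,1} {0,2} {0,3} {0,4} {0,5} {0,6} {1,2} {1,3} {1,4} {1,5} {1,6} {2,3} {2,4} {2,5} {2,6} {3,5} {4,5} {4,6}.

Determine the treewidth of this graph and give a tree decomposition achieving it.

Each bag holds 5 vertices, so the decomposition has width 4, which upper-bounds the treewidth. Conversely, {0, 1, 2, 3, 5} is a clique of size 5, and the vertices of any clique must share a bag in every tree decomposition; so some bag has ≥ 5 vertices and tw(G) ≥ 4. Combining the bounds, tw(G) = 4.

Treewidth 4.
Bags: B1 = {0, 1, 2, 4, 6}  B2 = {0, 1, 2, 4, 5}  B3 = {0, 1, 2, 3, 5}
Tree: B1–B2, B2–B3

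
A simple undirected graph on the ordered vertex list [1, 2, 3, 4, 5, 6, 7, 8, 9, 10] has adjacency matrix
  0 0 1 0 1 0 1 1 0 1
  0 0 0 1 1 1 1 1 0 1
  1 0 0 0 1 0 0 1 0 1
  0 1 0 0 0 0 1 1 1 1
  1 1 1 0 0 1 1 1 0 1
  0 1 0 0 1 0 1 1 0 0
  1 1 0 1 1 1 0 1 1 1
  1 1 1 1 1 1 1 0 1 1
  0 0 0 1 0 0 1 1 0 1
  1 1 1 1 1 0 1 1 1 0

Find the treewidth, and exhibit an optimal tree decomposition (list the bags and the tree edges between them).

The largest bag has 5 vertices, giving width 4; this decomposition certifies tw(G) ≤ 4. On the other hand G contains the 5-clique {1, 3, 5, 8, 10}. A clique must lie in a single bag of any decomposition, so no decomposition can have width below 4. Hence tw(G) = 4 exactly.

Treewidth 4.
One optimal decomposition is:
Bags: B1 = {2, 5, 7, 8, 10}  B2 = {2, 5, 6, 7, 8}  B3 = {1, 5, 7, 8, 10}  B4 = {2, 4, 7, 8, 10}  B5 = {4, 7, 8, 9, 10}  B6 = {1, 3, 5, 8, 10}
Tree: B1–B2, B1–B3, B1–B4, B4–B5, B3–B6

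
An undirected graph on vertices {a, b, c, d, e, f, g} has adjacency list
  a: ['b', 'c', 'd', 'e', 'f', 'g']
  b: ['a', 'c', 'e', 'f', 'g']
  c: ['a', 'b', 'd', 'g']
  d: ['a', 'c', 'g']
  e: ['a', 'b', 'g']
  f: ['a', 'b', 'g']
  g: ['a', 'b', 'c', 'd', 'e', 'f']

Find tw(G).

3

A width-3 tree decomposition is:
Bags: B1 = {a, b, c, g}  B2 = {a, b, e, g}  B3 = {a, b, f, g}  B4 = {a, c, d, g}
Tree: B1–B2, B2–B3, B1–B4
The largest bag has 4 vertices, giving width 3; this decomposition certifies tw(G) ≤ 3. For the lower bound, the 4 vertices {a, c, d, g} are pairwise adjacent, and any tree decomposition puts a clique entirely inside one bag — forcing width ≥ 3. Therefore the treewidth is 3.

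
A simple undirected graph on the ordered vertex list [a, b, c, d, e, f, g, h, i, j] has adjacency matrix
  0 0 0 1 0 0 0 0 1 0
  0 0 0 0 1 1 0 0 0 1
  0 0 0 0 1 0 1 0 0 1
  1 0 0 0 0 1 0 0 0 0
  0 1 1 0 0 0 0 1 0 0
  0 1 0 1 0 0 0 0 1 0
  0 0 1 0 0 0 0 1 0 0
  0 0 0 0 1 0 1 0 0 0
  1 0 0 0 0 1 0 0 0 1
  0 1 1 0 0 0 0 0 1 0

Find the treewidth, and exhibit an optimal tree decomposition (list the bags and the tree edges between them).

Each bag holds 3 vertices, so the decomposition has width 2, which upper-bounds the treewidth. The edges g–h–e–c–g form a cycle, so G is not a tree and its treewidth is at least 2. Therefore the treewidth is 2.

Treewidth 2.
One optimal decomposition is:
Bags: B1 = {c, g, h}  B2 = {c, e, h}  B3 = {c, e, j}  B4 = {b, e, j}  B5 = {b, i, j}  B6 = {b, f, i}  B7 = {a, f, i}  B8 = {a, d, f}
Tree: B1–B2, B2–B3, B3–B4, B4–B5, B5–B6, B6–B7, B7–B8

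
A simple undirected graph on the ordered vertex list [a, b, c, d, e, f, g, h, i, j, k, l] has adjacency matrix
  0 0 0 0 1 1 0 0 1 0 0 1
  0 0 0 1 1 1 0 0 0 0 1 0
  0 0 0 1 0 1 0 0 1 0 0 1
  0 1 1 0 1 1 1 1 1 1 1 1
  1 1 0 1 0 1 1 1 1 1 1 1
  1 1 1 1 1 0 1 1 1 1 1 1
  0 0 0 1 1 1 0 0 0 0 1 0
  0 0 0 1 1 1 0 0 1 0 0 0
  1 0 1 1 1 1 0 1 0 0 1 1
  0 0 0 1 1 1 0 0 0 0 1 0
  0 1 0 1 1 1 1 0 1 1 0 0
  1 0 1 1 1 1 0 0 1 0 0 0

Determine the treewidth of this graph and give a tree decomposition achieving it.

Treewidth 4.
One such decomposition:
Bags: B1 = {d, e, f, i, l}  B2 = {d, e, f, i, k}  B3 = {d, e, f, h, i}  B4 = {c, d, f, i, l}  B5 = {d, e, f, j, k}  B6 = {b, d, e, f, k}  B7 = {d, e, f, g, k}  B8 = {a, e, f, i, l}
Tree: B1–B2, B2–B3, B1–B4, B2–B5, B5–B6, B2–B7, B1–B8

Each bag holds 5 vertices, so the decomposition has width 4, which upper-bounds the treewidth. On the other hand G contains the 5-clique {d, e, f, h, i}. A clique must lie in a single bag of any decomposition, so no decomposition can have width below 4. Combining the bounds, tw(G) = 4.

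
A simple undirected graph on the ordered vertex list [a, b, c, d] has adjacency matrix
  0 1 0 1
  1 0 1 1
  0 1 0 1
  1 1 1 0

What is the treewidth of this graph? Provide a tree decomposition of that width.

The largest bag has 3 vertices, giving width 2; this decomposition certifies tw(G) ≤ 2. On the other hand G contains the 3-clique {b, c, d}. A clique must lie in a single bag of any decomposition, so no decomposition can have width below 2. Combining the bounds, tw(G) = 2.

Treewidth 2.
Bags: B1 = {b, c, d}  B2 = {a, b, d}
Tree: B1–B2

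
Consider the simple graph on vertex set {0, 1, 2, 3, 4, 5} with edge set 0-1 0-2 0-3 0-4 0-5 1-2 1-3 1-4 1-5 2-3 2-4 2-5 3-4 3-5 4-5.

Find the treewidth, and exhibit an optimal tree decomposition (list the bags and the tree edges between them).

With just one bag of size 6, the width is 6 − 1 = 5, so tw(G) ≤ 5. For the lower bound, the 6 vertices {0, 1, 2, 3, 4, 5} are pairwise adjacent, and any tree decomposition puts a clique entirely inside one bag — forcing width ≥ 5. Therefore the treewidth is 5.

Treewidth 5.
One such decomposition:
Bags: B1 = {0, 1, 2, 3, 4, 5}
Tree: (single bag)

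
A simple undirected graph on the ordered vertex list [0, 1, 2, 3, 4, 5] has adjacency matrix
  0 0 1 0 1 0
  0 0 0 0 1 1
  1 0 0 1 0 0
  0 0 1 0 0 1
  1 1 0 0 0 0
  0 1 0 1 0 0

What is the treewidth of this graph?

2

A width-2 tree decomposition is:
Bags: B1 = {1, 4, 5}  B2 = {3, 4, 5}  B3 = {2, 3, 4}  B4 = {0, 2, 4}
Tree: B1–B2, B2–B3, B3–B4
Each bag holds 3 vertices, so the decomposition has width 2, which upper-bounds the treewidth. For the lower bound, G contains the cycle 4–1–5–3–2–0–4, so G is not a forest; only forests have treewidth ≤ 1, hence tw(G) ≥ 2. Hence tw(G) = 2 exactly.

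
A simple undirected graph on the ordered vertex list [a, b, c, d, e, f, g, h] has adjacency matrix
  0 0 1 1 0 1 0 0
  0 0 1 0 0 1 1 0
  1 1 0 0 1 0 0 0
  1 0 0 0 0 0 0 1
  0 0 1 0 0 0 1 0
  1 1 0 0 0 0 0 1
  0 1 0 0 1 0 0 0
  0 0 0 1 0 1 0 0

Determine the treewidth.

A width-2 tree decomposition is:
Bags: B1 = {b, e, g}  B2 = {b, c, e}  B3 = {b, c, f}  B4 = {a, c, f}  B5 = {a, f, h}  B6 = {a, d, h}
Tree: B1–B2, B2–B3, B3–B4, B4–B5, B5–B6
Each bag holds 3 vertices, so the decomposition has width 2, which upper-bounds the treewidth. For the lower bound, G contains the cycle g–e–c–b–g, so G is not a forest; only forests have treewidth ≤ 1, hence tw(G) ≥ 2. Hence tw(G) = 2 exactly.

2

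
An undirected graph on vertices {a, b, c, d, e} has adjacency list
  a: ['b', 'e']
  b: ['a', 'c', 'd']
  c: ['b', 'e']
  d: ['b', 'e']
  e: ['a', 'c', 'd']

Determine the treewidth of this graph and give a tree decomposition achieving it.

The largest bag has 3 vertices, giving width 2; this decomposition certifies tw(G) ≤ 2. Since e–d–b–c–e is a cycle in G, G is not acyclic. Forests are exactly the graphs of treewidth ≤ 1, so tw(G) ≥ 2. The upper and lower bounds meet at 2, so that is the treewidth.

Treewidth 2.
Bags: B1 = {b, d, e}  B2 = {b, c, e}  B3 = {a, b, e}
Tree: B1–B2, B2–B3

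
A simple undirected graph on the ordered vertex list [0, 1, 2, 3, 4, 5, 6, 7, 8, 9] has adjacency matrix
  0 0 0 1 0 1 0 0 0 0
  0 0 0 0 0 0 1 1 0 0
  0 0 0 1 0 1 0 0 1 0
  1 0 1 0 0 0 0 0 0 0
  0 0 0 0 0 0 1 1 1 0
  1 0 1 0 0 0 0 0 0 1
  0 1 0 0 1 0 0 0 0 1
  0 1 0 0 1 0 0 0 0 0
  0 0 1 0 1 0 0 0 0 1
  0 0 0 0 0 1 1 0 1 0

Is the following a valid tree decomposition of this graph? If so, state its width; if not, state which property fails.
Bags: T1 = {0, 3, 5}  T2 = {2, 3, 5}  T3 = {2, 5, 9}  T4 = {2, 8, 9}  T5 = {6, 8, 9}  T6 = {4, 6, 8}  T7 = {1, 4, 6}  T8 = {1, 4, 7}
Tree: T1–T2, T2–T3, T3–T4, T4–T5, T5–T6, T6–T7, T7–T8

Yes; width 2.

Checking the three conditions: (i) the bags cover all of {0, 1, 2, 3, 4, 5, 6, 7, 8, 9}; (ii) for each edge, some bag contains both endpoints; (iii) the bags containing any fixed vertex form a subtree. All hold, so the decomposition is valid with width 3 − 1 = 2.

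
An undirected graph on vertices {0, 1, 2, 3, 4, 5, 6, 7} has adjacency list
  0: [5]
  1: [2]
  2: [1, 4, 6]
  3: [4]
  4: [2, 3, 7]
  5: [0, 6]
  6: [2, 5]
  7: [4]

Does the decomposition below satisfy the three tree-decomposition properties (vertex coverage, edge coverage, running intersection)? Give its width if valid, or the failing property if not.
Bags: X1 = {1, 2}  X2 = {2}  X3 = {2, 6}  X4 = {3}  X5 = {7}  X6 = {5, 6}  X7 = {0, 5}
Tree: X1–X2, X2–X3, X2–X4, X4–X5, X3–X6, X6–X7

A tree decomposition must satisfy three properties: every vertex lies in some bag; for every edge, both endpoints lie together in some bag; and for every vertex, the bags containing it form a connected subtree. Here vertex 4 appears in no bag, so the decomposition is invalid.

No — vertex 4 appears in no bag.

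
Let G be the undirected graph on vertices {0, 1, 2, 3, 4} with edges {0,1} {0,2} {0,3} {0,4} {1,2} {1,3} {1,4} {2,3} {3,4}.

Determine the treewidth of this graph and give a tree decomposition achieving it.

Treewidth 3.
Bags: B1 = {0, 1, 2, 3}  B2 = {0, 1, 3, 4}
Tree: B1–B2

Every bag has size at most 4, so the width is 4 − 1 = 3 and tw(G) ≤ 3. For the lower bound, the 4 vertices {0, 1, 2, 3} are pairwise adjacent, and any tree decomposition puts a clique entirely inside one bag — forcing width ≥ 3. Combining the bounds, tw(G) = 3.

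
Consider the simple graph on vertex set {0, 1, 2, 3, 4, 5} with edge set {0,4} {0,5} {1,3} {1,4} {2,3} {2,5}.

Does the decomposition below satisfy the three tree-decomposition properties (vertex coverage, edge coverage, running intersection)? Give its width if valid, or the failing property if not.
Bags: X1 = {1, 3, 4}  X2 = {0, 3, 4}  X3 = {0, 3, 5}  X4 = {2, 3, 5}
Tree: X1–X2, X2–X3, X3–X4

Yes; width 2.

Every vertex of G appears in some bag (union = {0, 1, 2, 3, 4, 5}); every edge is covered by a bag; and for each vertex v the set of bags containing v is connected in the bag tree. The decomposition is therefore valid. The largest bag has 3 vertices, so the width is 2.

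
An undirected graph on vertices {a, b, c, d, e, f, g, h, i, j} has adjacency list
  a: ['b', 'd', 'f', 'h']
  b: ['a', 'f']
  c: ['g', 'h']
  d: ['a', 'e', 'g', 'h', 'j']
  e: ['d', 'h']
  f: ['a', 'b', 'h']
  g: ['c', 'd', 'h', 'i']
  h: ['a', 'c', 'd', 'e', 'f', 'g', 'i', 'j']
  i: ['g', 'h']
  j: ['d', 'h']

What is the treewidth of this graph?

2

A width-2 tree decomposition is:
Bags: B1 = {d, e, h}  B2 = {a, d, h}  B3 = {d, g, h}  B4 = {a, f, h}  B5 = {d, h, j}  B6 = {a, b, f}  B7 = {g, h, i}  B8 = {c, g, h}
Tree: B1–B2, B2–B3, B2–B4, B2–B5, B4–B6, B3–B7, B3–B8
Each bag holds 3 vertices, so the decomposition has width 2, which upper-bounds the treewidth. On the other hand G contains the 3-clique {d, g, h}. A clique must lie in a single bag of any decomposition, so no decomposition can have width below 2. The upper and lower bounds meet at 2, so that is the treewidth.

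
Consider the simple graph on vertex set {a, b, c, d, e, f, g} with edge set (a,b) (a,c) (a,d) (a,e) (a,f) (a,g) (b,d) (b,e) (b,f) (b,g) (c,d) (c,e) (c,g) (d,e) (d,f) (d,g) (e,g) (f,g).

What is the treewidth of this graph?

4

A width-4 tree decomposition is:
Bags: B1 = {a, b, d, e, g}  B2 = {a, c, d, e, g}  B3 = {a, b, d, f, g}
Tree: B1–B2, B1–B3
Each bag holds 5 vertices, so the decomposition has width 4, which upper-bounds the treewidth. For the lower bound, the 5 vertices {a, c, d, e, g} are pairwise adjacent, and any tree decomposition puts a clique entirely inside one bag — forcing width ≥ 4. Therefore the treewidth is 4.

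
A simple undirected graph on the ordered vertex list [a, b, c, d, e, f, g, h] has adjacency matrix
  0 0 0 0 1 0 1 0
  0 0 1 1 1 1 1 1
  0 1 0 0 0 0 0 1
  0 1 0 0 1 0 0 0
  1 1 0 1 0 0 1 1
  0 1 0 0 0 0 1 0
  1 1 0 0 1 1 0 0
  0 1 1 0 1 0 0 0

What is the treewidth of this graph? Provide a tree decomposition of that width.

Treewidth 2.
Bags: B1 = {b, e, g}  B2 = {a, e, g}  B3 = {b, d, e}  B4 = {b, e, h}  B5 = {b, f, g}  B6 = {b, c, h}
Tree: B1–B2, B1–B3, B1–B4, B1–B5, B4–B6

The largest bag has 3 vertices, giving width 2; this decomposition certifies tw(G) ≤ 2. On the other hand G contains the 3-clique {a, e, g}. A clique must lie in a single bag of any decomposition, so no decomposition can have width below 2. Combining the bounds, tw(G) = 2.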